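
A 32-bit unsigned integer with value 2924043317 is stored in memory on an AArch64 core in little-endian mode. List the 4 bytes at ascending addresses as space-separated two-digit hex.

2924043317 in hexadecimal, padded to 32 bits, is 0xAE495C35.
Split into bytes (most-significant first): AE 49 5C 35.
Little-endian: lowest address holds the least-significant byte.
So at ascending addresses the bytes are 35 5C 49 AE.

35 5C 49 AE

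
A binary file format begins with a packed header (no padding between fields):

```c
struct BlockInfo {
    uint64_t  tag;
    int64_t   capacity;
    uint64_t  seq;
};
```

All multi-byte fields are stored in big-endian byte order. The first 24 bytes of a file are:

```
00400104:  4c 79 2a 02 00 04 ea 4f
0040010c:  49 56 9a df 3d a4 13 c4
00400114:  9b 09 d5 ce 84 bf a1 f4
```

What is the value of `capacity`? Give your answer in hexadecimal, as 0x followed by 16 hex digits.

0x49569ADF3DA413C4

`capacity` follows `tag` (8 bytes), so it starts at byte offset 8 and occupies 8 bytes.
Bytes at offsets 8..15: 49 56 9A DF 3D A4 13 C4.
Big-endian: lowest address holds the most-significant byte.
The bytes are already most-significant first: 0x49569ADF3DA413C4.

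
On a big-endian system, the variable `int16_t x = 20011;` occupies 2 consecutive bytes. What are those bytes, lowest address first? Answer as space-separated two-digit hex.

20011 in hexadecimal, padded to 16 bits, is 0x4E2B.
Split into bytes (most-significant first): 4E 2B.
In big-endian order the high byte comes first in memory.
So the memory order matches the most-significant-first order: 4E 2B.

4E 2B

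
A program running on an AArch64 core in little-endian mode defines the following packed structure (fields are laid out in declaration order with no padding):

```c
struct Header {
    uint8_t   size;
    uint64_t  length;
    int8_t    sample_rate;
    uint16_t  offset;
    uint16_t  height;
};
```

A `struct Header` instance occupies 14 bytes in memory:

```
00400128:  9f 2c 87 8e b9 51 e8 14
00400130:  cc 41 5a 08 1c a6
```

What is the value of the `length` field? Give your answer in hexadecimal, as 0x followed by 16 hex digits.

`length` follows `size` (1 byte), so it starts at byte offset 1 and occupies 8 bytes.
Bytes at offsets 1..8: 2C 87 8E B9 51 E8 14 CC.
Little-endian stores the least-significant byte at the lowest address.
Reassemble most-significant byte first: CC 14 E8 51 B9 8E 87 2C → 0xCC14E851B98E872C.

0xCC14E851B98E872C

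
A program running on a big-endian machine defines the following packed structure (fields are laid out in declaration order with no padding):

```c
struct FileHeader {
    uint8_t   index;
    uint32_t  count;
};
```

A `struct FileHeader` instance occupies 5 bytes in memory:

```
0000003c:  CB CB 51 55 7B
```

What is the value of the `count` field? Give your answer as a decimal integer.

`count` follows `index` (1 byte), so it starts at byte offset 1 and occupies 4 bytes.
Bytes at offsets 1..4: CB 51 55 7B.
Big-endian: lowest address holds the most-significant byte.
The bytes are already most-significant first: 0xCB51557B.
0xCB51557B = 3411105147.

3411105147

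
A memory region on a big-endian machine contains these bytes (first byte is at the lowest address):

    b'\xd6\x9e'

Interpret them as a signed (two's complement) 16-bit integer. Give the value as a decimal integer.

-10594

Big-endian: lowest address holds the most-significant byte.
The bytes are already most-significant first: 0xD69E.
Top bit is set, so as a signed 16-bit value this is 0xD69E − 2^16 = -10594.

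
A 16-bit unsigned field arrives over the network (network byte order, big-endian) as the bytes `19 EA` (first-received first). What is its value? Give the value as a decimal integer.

6634

Big-endian stores the most-significant byte at the lowest address.
The bytes are already most-significant first: 0x19EA.
0x19EA = 6634.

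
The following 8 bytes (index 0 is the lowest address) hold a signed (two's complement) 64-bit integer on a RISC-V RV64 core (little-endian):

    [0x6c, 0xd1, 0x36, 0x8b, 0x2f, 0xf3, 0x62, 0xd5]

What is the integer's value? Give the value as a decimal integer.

-3070624610388618900

In little-endian order the low byte comes first in memory.
Reassemble most-significant byte first: D5 62 F3 2F 8B 36 D1 6C → 0xD562F32F8B36D16C.
Top bit is set, so as a signed 64-bit value this is 0xD562F32F8B36D16C − 2^64 = -3070624610388618900.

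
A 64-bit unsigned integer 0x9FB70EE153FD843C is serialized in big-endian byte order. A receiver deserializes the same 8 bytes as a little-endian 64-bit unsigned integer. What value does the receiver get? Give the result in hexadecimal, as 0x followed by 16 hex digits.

0x3C84FD53E10EB79F

Stored big-endian, the bytes at ascending addresses are 9F B7 0E E1 53 FD 84 3C.
Read back as little-endian, the first byte is least significant, giving 0x3C84FD53E10EB79F.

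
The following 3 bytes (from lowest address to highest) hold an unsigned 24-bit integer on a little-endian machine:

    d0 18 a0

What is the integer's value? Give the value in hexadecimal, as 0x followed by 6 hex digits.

0xA018D0

Little-endian stores the least-significant byte at the lowest address.
Reassemble most-significant byte first: A0 18 D0 → 0xA018D0.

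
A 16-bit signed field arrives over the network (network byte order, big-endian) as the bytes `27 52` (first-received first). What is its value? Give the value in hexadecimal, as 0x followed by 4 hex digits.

0x2752

Big-endian: lowest address holds the most-significant byte.
The bytes are already most-significant first: 0x2752.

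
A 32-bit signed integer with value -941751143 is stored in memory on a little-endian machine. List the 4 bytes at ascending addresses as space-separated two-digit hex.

Two's complement of -941751143 in 32 bits: 941751143 = 0x3821FB67; invert → 0xC7DE0498; add 1 → 0xC7DE0499.
Split into bytes (most-significant first): C7 DE 04 99.
Little-endian stores the least-significant byte at the lowest address.
So at ascending addresses the bytes are 99 04 DE C7.

99 04 DE C7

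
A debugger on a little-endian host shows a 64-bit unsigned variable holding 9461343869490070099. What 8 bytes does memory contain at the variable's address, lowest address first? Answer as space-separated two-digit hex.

9461343869490070099 in hexadecimal, padded to 64 bits, is 0x834D721EF6C68253.
Split into bytes (most-significant first): 83 4D 72 1E F6 C6 82 53.
In little-endian order the low byte comes first in memory.
So at ascending addresses the bytes are 53 82 C6 F6 1E 72 4D 83.

53 82 C6 F6 1E 72 4D 83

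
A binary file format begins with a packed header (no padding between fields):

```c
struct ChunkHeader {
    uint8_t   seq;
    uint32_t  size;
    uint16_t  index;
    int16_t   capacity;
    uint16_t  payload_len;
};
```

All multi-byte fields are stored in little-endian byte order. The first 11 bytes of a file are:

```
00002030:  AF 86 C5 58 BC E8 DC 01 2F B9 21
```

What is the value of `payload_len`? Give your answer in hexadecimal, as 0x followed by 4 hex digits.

`payload_len` follows `seq` (1 B), `size` (4 B), `index` (2 B), `capacity` (2 B), so it starts at offset 1 + 4 + 2 + 2 = 9 and occupies 2 bytes.
Bytes at offsets 9..10: B9 21.
Little-endian stores the least-significant byte at the lowest address.
Reassemble most-significant byte first: 21 B9 → 0x21B9.

0x21B9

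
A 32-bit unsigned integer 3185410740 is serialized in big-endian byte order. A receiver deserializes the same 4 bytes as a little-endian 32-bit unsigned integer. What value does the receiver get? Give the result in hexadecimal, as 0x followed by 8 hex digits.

3185410740 in 32-bit hexadecimal is 0xBDDD82B4.
Stored big-endian, the bytes at ascending addresses are BD DD 82 B4.
Read back as little-endian, the first byte is least significant, giving 0xB482DDBD.

0xB482DDBD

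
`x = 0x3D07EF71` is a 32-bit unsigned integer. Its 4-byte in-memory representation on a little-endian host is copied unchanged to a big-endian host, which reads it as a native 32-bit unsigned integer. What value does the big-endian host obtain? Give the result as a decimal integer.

1911490365

Stored little-endian, the bytes at ascending addresses are 71 EF 07 3D.
Read back as big-endian, the last byte is least significant, giving 0x71EF073D.
0x71EF073D = 1911490365.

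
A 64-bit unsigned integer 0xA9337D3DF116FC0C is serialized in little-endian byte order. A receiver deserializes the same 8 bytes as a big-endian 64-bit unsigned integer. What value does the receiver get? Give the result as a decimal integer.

935648047960765353

Stored little-endian, the bytes at ascending addresses are 0C FC 16 F1 3D 7D 33 A9.
Read back as big-endian, the last byte is least significant, giving 0x0CFC16F13D7D33A9.
0x0CFC16F13D7D33A9 = 935648047960765353.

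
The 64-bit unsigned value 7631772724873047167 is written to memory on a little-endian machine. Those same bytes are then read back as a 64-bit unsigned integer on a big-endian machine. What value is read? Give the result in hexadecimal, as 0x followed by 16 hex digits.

0x7FAC92C0DB80E969

7631772724873047167 in 64-bit hexadecimal is 0x69E980DBC092AC7F.
Stored little-endian, the bytes at ascending addresses are 7F AC 92 C0 DB 80 E9 69.
Read back as big-endian, the last byte is least significant, giving 0x7FAC92C0DB80E969.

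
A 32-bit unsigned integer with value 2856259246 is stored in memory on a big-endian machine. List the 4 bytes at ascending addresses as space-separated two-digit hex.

2856259246 in hexadecimal, padded to 32 bits, is 0xAA3F0EAE.
Split into bytes (most-significant first): AA 3F 0E AE.
Big-endian: lowest address holds the most-significant byte.
So the memory order matches the most-significant-first order: AA 3F 0E AE.

AA 3F 0E AE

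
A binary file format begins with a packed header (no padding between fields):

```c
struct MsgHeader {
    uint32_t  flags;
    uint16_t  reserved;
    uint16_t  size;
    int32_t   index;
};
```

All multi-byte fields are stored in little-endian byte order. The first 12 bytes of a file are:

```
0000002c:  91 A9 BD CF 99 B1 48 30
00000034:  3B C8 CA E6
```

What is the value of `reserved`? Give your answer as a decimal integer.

`reserved` follows `flags` (4 bytes), so it starts at byte offset 4 and occupies 2 bytes.
Bytes at offsets 4..5: 99 B1.
Little-endian stores the least-significant byte at the lowest address.
Reassemble most-significant byte first: B1 99 → 0xB199.
0xB199 = 45465.

45465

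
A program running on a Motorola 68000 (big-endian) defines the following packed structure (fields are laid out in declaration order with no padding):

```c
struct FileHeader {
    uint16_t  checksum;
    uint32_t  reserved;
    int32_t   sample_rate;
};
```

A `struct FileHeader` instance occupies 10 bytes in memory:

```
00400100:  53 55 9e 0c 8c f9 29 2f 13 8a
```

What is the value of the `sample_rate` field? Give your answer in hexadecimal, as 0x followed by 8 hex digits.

`sample_rate` follows `checksum` (2 B), `reserved` (4 B), so it starts at offset 2 + 4 = 6 and occupies 4 bytes.
Bytes at offsets 6..9: 29 2F 13 8A.
Big-endian: lowest address holds the most-significant byte.
The bytes are already most-significant first: 0x292F138A.

0x292F138A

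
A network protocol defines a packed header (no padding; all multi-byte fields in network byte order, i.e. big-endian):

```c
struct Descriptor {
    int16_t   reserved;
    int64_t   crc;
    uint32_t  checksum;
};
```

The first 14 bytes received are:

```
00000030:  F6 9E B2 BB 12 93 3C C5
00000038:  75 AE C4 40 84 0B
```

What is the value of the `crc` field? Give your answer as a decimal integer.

-5567836090724420178

`crc` follows `reserved` (2 bytes), so it starts at byte offset 2 and occupies 8 bytes.
Bytes at offsets 2..9: B2 BB 12 93 3C C5 75 AE.
Big-endian stores the most-significant byte at the lowest address.
The bytes are already most-significant first: 0xB2BB12933CC575AE.
Top bit is set, so as a signed 64-bit value this is 0xB2BB12933CC575AE − 2^64 = -5567836090724420178.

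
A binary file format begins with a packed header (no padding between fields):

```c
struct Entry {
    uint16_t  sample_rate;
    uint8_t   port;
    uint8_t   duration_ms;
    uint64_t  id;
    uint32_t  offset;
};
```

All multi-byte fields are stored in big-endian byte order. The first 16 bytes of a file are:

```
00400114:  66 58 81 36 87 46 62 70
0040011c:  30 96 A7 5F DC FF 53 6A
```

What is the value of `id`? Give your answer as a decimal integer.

`id` follows `sample_rate` (2 B), `port` (1 B), `duration_ms` (1 B), so it starts at offset 2 + 1 + 1 = 4 and occupies 8 bytes.
Bytes at offsets 4..11: 87 46 62 70 30 96 A7 5F.
In big-endian order the high byte comes first in memory.
The bytes are already most-significant first: 0x874662703096A75F.
0x874662703096A75F = 9747586677481056095.

9747586677481056095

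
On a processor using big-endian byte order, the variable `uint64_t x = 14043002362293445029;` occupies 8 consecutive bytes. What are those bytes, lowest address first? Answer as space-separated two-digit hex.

C2 E2 C4 3E D8 78 E1 A5

14043002362293445029 in hexadecimal, padded to 64 bits, is 0xC2E2C43ED878E1A5.
Split into bytes (most-significant first): C2 E2 C4 3E D8 78 E1 A5.
Big-endian: lowest address holds the most-significant byte.
So the memory order matches the most-significant-first order: C2 E2 C4 3E D8 78 E1 A5.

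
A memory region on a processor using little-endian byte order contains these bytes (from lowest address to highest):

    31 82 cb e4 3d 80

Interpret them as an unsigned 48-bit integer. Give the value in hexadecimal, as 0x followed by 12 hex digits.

0x803DE4CB8231

Little-endian stores the least-significant byte at the lowest address.
Reassemble most-significant byte first: 80 3D E4 CB 82 31 → 0x803DE4CB8231.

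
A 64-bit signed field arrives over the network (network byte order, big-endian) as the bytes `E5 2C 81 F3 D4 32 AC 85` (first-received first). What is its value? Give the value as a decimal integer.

Big-endian: lowest address holds the most-significant byte.
The bytes are already most-significant first: 0xE52C81F3D432AC85.
Top bit is set, so as a signed 64-bit value this is 0xE52C81F3D432AC85 − 2^64 = -1933027255811658619.

-1933027255811658619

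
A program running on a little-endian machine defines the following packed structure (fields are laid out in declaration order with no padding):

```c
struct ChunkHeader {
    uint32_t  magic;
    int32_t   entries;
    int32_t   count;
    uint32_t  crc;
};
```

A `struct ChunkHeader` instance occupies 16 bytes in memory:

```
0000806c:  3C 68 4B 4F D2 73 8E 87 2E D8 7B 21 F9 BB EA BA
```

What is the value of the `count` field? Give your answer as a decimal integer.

561764398

`count` follows `magic` (4 B), `entries` (4 B), so it starts at offset 4 + 4 = 8 and occupies 4 bytes.
Bytes at offsets 8..11: 2E D8 7B 21.
In little-endian order the low byte comes first in memory.
Reassemble most-significant byte first: 21 7B D8 2E → 0x217BD82E.
0x217BD82E = 561764398.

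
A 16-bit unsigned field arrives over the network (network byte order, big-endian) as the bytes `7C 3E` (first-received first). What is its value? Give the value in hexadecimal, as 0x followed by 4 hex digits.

Big-endian: lowest address holds the most-significant byte.
The bytes are already most-significant first: 0x7C3E.

0x7C3E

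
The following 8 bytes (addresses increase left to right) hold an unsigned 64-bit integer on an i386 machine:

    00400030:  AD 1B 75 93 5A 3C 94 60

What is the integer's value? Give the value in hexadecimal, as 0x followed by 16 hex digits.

0x60943C5A93751BAD

In little-endian order the low byte comes first in memory.
Reassemble most-significant byte first: 60 94 3C 5A 93 75 1B AD → 0x60943C5A93751BAD.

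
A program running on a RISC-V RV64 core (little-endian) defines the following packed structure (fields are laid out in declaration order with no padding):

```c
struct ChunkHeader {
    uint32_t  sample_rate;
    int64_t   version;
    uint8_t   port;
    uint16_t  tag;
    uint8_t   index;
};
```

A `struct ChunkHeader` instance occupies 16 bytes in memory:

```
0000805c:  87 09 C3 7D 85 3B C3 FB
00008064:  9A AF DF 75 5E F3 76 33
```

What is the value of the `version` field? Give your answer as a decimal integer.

`version` follows `sample_rate` (4 bytes), so it starts at byte offset 4 and occupies 8 bytes.
Bytes at offsets 4..11: 85 3B C3 FB 9A AF DF 75.
In little-endian order the low byte comes first in memory.
Reassemble most-significant byte first: 75 DF AF 9A FB C3 3B 85 → 0x75DFAF9AFBC33B85.
0x75DFAF9AFBC33B85 = 8493700502427745157.

8493700502427745157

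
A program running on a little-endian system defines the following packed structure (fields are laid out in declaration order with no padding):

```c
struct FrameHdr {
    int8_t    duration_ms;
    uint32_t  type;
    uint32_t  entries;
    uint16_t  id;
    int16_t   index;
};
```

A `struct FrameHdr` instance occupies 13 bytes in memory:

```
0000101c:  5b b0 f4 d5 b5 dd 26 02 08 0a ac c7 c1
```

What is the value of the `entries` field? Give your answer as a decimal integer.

134358749

`entries` follows `duration_ms` (1 B), `type` (4 B), so it starts at offset 1 + 4 = 5 and occupies 4 bytes.
Bytes at offsets 5..8: DD 26 02 08.
Little-endian stores the least-significant byte at the lowest address.
Reassemble most-significant byte first: 08 02 26 DD → 0x080226DD.
0x080226DD = 134358749.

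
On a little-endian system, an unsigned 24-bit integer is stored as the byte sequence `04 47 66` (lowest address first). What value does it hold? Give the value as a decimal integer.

6702852

In little-endian order the low byte comes first in memory.
Reassemble most-significant byte first: 66 47 04 → 0x664704.
0x664704 = 6702852.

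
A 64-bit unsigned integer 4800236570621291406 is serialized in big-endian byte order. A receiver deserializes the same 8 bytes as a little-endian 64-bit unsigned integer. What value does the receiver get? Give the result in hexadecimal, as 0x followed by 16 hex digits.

0x8EABB86DBADD9D42

4800236570621291406 in 64-bit hexadecimal is 0x429DDDBA6DB8AB8E.
Stored big-endian, the bytes at ascending addresses are 42 9D DD BA 6D B8 AB 8E.
Read back as little-endian, the first byte is least significant, giving 0x8EABB86DBADD9D42.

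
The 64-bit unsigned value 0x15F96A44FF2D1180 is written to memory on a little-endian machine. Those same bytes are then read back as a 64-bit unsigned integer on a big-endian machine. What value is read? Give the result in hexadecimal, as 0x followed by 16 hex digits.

Stored little-endian, the bytes at ascending addresses are 80 11 2D FF 44 6A F9 15.
Read back as big-endian, the last byte is least significant, giving 0x80112DFF446AF915.

0x80112DFF446AF915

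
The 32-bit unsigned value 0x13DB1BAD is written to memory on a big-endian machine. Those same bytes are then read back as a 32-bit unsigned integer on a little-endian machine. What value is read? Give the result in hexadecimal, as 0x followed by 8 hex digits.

0xAD1BDB13

Stored big-endian, the bytes at ascending addresses are 13 DB 1B AD.
Read back as little-endian, the first byte is least significant, giving 0xAD1BDB13.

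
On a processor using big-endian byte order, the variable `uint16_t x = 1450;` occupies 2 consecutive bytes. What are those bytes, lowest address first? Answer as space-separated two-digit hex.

1450 in hexadecimal, padded to 16 bits, is 0x05AA.
Split into bytes (most-significant first): 05 AA.
In big-endian order the high byte comes first in memory.
So the memory order matches the most-significant-first order: 05 AA.

05 AA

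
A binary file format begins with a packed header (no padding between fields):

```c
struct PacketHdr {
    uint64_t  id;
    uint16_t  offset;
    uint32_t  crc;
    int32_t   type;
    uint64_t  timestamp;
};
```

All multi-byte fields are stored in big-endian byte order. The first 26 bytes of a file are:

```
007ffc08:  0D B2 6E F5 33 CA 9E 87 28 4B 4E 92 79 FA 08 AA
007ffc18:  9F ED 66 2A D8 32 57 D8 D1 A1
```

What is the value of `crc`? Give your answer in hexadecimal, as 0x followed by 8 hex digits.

0x4E9279FA

`crc` follows `id` (8 B), `offset` (2 B), so it starts at offset 8 + 2 = 10 and occupies 4 bytes.
Bytes at offsets 10..13: 4E 92 79 FA.
Big-endian: lowest address holds the most-significant byte.
The bytes are already most-significant first: 0x4E9279FA.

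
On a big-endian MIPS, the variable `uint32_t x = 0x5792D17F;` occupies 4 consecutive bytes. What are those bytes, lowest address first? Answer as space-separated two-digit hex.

57 92 D1 7F

Split into bytes (most-significant first): 57 92 D1 7F.
Big-endian: lowest address holds the most-significant byte.
So the memory order matches the most-significant-first order: 57 92 D1 7F.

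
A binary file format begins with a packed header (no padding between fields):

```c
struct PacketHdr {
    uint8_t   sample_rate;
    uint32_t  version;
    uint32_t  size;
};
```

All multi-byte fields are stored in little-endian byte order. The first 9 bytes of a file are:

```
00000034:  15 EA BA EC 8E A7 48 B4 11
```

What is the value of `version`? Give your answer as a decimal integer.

2397879018

`version` follows `sample_rate` (1 byte), so it starts at byte offset 1 and occupies 4 bytes.
Bytes at offsets 1..4: EA BA EC 8E.
Little-endian stores the least-significant byte at the lowest address.
Reassemble most-significant byte first: 8E EC BA EA → 0x8EECBAEA.
0x8EECBAEA = 2397879018.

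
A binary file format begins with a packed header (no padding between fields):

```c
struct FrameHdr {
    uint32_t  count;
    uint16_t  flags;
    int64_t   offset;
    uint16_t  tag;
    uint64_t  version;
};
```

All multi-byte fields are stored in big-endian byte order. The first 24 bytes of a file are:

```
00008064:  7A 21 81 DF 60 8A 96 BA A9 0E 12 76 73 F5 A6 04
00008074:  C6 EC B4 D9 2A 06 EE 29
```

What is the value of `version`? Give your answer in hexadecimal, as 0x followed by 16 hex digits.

`version` follows `count` (4 B), `flags` (2 B), `offset` (8 B), `tag` (2 B), so it starts at offset 4 + 2 + 8 + 2 = 16 and occupies 8 bytes.
Bytes at offsets 16..23: C6 EC B4 D9 2A 06 EE 29.
In big-endian order the high byte comes first in memory.
The bytes are already most-significant first: 0xC6ECB4D92A06EE29.

0xC6ECB4D92A06EE29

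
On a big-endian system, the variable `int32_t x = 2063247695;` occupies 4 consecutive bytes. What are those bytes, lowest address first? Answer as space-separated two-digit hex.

7A FA A9 4F

2063247695 in hexadecimal, padded to 32 bits, is 0x7AFAA94F.
Split into bytes (most-significant first): 7A FA A9 4F.
In big-endian order the high byte comes first in memory.
So the memory order matches the most-significant-first order: 7A FA A9 4F.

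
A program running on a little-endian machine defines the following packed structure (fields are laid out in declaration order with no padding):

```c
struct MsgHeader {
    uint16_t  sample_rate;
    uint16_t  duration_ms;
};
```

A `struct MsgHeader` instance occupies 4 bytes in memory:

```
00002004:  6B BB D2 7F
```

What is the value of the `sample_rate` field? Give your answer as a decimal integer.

47979

`sample_rate` is the first field, at byte offset 0, occupying 2 bytes.
Bytes at offsets 0..1: 6B BB.
In little-endian order the low byte comes first in memory.
Reassemble most-significant byte first: BB 6B → 0xBB6B.
0xBB6B = 47979.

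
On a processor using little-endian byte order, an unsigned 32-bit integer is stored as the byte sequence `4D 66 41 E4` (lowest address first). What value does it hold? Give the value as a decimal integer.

3829491277

Little-endian: lowest address holds the least-significant byte.
Reassemble most-significant byte first: E4 41 66 4D → 0xE441664D.
0xE441664D = 3829491277.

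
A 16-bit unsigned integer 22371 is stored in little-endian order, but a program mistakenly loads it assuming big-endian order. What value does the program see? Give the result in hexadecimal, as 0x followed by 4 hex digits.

0x6357

22371 in 16-bit hexadecimal is 0x5763.
Stored little-endian, the bytes at ascending addresses are 63 57.
Read back as big-endian, the last byte is least significant, giving 0x6357.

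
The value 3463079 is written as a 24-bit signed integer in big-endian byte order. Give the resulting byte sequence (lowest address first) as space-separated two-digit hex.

34 D7 A7

3463079 in hexadecimal, padded to 24 bits, is 0x34D7A7.
Split into bytes (most-significant first): 34 D7 A7.
In big-endian order the high byte comes first in memory.
So the memory order matches the most-significant-first order: 34 D7 A7.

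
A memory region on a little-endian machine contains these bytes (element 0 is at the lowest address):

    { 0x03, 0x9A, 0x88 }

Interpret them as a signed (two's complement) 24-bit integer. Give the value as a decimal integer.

Little-endian stores the least-significant byte at the lowest address.
Reassemble most-significant byte first: 88 9A 03 → 0x889A03.
Top bit is set, so as a signed 24-bit value this is 0x889A03 − 2^24 = -7824893.

-7824893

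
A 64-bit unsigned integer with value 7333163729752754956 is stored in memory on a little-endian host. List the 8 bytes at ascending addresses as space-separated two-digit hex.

0C 0B B1 37 8F A1 C4 65

7333163729752754956 in hexadecimal, padded to 64 bits, is 0x65C4A18F37B10B0C.
Split into bytes (most-significant first): 65 C4 A1 8F 37 B1 0B 0C.
Little-endian: lowest address holds the least-significant byte.
So at ascending addresses the bytes are 0C 0B B1 37 8F A1 C4 65.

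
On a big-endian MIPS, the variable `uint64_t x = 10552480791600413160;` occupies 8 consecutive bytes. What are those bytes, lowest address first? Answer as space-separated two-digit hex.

10552480791600413160 in hexadecimal, padded to 64 bits, is 0x9271F15EDA79B9E8.
Split into bytes (most-significant first): 92 71 F1 5E DA 79 B9 E8.
In big-endian order the high byte comes first in memory.
So the memory order matches the most-significant-first order: 92 71 F1 5E DA 79 B9 E8.

92 71 F1 5E DA 79 B9 E8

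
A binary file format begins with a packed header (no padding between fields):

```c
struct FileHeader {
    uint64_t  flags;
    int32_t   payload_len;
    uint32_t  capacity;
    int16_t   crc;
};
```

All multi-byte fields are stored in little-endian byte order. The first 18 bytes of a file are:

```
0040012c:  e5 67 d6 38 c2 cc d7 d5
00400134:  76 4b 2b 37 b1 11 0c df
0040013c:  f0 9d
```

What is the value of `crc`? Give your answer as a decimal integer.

`crc` follows `flags` (8 B), `payload_len` (4 B), `capacity` (4 B), so it starts at offset 8 + 4 + 4 = 16 and occupies 2 bytes.
Bytes at offsets 16..17: F0 9D.
Little-endian: lowest address holds the least-significant byte.
Reassemble most-significant byte first: 9D F0 → 0x9DF0.
Top bit is set, so as a signed 16-bit value this is 0x9DF0 − 2^16 = -25104.

-25104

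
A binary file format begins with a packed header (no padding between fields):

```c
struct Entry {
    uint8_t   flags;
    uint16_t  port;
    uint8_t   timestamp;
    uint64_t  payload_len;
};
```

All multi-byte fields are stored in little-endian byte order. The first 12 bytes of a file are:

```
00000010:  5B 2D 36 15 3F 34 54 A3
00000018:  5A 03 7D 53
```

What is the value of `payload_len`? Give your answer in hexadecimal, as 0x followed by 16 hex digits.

0x537D035AA354343F

`payload_len` follows `flags` (1 B), `port` (2 B), `timestamp` (1 B), so it starts at offset 1 + 2 + 1 = 4 and occupies 8 bytes.
Bytes at offsets 4..11: 3F 34 54 A3 5A 03 7D 53.
In little-endian order the low byte comes first in memory.
Reassemble most-significant byte first: 53 7D 03 5A A3 54 34 3F → 0x537D035AA354343F.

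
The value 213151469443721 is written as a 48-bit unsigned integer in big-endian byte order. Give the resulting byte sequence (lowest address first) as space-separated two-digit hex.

C1 DC 31 9E 9A 89

213151469443721 in hexadecimal, padded to 48 bits, is 0xC1DC319E9A89.
Split into bytes (most-significant first): C1 DC 31 9E 9A 89.
Big-endian: lowest address holds the most-significant byte.
So the memory order matches the most-significant-first order: C1 DC 31 9E 9A 89.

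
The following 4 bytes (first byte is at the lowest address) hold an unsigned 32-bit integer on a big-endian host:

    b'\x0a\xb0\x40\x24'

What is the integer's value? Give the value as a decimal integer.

179322916

Big-endian: lowest address holds the most-significant byte.
The bytes are already most-significant first: 0x0AB04024.
0x0AB04024 = 179322916.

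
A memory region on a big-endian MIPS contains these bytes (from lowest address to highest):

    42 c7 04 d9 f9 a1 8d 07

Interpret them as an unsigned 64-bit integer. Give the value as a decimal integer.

4811820061111192839

Big-endian stores the most-significant byte at the lowest address.
The bytes are already most-significant first: 0x42C704D9F9A18D07.
0x42C704D9F9A18D07 = 4811820061111192839.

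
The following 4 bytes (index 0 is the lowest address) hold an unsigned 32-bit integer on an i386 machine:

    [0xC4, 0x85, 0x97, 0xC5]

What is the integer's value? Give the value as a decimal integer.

Little-endian stores the least-significant byte at the lowest address.
Reassemble most-significant byte first: C5 97 85 C4 → 0xC59785C4.
0xC59785C4 = 3315041732.

3315041732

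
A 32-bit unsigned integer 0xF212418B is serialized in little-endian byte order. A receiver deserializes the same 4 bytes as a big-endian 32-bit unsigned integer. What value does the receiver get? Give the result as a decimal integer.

2336297714

Stored little-endian, the bytes at ascending addresses are 8B 41 12 F2.
Read back as big-endian, the last byte is least significant, giving 0x8B4112F2.
0x8B4112F2 = 2336297714.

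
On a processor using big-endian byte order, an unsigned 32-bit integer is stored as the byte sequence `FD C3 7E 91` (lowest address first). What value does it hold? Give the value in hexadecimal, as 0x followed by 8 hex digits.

0xFDC37E91

Big-endian: lowest address holds the most-significant byte.
The bytes are already most-significant first: 0xFDC37E91.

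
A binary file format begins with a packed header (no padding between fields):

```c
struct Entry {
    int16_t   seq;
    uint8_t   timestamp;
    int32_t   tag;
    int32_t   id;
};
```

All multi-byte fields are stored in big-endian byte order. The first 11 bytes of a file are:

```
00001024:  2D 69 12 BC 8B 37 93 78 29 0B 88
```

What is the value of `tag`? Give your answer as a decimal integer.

`tag` follows `seq` (2 B), `timestamp` (1 B), so it starts at offset 2 + 1 = 3 and occupies 4 bytes.
Bytes at offsets 3..6: BC 8B 37 93.
In big-endian order the high byte comes first in memory.
The bytes are already most-significant first: 0xBC8B3793.
Top bit is set, so as a signed 32-bit value this is 0xBC8B3793 − 2^32 = -1131726957.

-1131726957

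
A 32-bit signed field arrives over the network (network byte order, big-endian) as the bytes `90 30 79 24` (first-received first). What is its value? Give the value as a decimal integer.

-1875871452

In big-endian order the high byte comes first in memory.
The bytes are already most-significant first: 0x90307924.
Top bit is set, so as a signed 32-bit value this is 0x90307924 − 2^32 = -1875871452.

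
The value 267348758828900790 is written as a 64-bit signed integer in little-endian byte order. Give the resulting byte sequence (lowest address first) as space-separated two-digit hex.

267348758828900790 in hexadecimal, padded to 64 bits, is 0x03B5D047992361B6.
Split into bytes (most-significant first): 03 B5 D0 47 99 23 61 B6.
Little-endian stores the least-significant byte at the lowest address.
So at ascending addresses the bytes are B6 61 23 99 47 D0 B5 03.

B6 61 23 99 47 D0 B5 03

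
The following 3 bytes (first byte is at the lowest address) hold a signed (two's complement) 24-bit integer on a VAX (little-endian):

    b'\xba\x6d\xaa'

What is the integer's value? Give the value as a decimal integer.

-5608006

Little-endian: lowest address holds the least-significant byte.
Reassemble most-significant byte first: AA 6D BA → 0xAA6DBA.
Top bit is set, so as a signed 24-bit value this is 0xAA6DBA − 2^24 = -5608006.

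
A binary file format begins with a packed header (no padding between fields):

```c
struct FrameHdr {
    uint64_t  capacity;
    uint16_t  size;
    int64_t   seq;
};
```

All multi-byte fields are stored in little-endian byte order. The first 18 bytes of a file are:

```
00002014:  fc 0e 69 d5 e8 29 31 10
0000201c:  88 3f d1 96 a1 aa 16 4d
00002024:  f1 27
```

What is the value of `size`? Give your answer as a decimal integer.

`size` follows `capacity` (8 bytes), so it starts at byte offset 8 and occupies 2 bytes.
Bytes at offsets 8..9: 88 3F.
In little-endian order the low byte comes first in memory.
Reassemble most-significant byte first: 3F 88 → 0x3F88.
0x3F88 = 16264.

16264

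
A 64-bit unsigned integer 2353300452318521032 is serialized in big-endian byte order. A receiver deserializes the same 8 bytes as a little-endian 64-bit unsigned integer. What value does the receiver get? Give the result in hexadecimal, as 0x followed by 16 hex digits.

2353300452318521032 in 64-bit hexadecimal is 0x20A89A4B063626C8.
Stored big-endian, the bytes at ascending addresses are 20 A8 9A 4B 06 36 26 C8.
Read back as little-endian, the first byte is least significant, giving 0xC82636064B9AA820.

0xC82636064B9AA820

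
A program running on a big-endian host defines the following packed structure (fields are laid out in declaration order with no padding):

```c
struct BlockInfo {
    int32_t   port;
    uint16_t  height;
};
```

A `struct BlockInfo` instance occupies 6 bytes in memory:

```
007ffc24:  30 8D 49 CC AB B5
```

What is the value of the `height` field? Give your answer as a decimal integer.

`height` follows `port` (4 bytes), so it starts at byte offset 4 and occupies 2 bytes.
Bytes at offsets 4..5: AB B5.
Big-endian: lowest address holds the most-significant byte.
The bytes are already most-significant first: 0xABB5.
0xABB5 = 43957.

43957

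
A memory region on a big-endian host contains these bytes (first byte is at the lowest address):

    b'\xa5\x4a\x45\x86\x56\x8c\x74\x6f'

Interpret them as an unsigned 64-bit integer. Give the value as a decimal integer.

11910408607814677615

In big-endian order the high byte comes first in memory.
The bytes are already most-significant first: 0xA54A4586568C746F.
0xA54A4586568C746F = 11910408607814677615.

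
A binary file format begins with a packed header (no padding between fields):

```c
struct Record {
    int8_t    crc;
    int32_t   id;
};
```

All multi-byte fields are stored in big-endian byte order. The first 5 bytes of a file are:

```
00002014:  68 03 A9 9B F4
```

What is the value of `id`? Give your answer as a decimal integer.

`id` follows `crc` (1 byte), so it starts at byte offset 1 and occupies 4 bytes.
Bytes at offsets 1..4: 03 A9 9B F4.
Big-endian stores the most-significant byte at the lowest address.
The bytes are already most-significant first: 0x03A99BF4.
0x03A99BF4 = 61447156.

61447156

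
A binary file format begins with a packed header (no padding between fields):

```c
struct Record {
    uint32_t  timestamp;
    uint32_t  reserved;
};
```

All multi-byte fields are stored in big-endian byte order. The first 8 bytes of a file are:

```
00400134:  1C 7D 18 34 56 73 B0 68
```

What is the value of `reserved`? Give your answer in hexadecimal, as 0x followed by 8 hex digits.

0x5673B068

`reserved` follows `timestamp` (4 bytes), so it starts at byte offset 4 and occupies 4 bytes.
Bytes at offsets 4..7: 56 73 B0 68.
In big-endian order the high byte comes first in memory.
The bytes are already most-significant first: 0x5673B068.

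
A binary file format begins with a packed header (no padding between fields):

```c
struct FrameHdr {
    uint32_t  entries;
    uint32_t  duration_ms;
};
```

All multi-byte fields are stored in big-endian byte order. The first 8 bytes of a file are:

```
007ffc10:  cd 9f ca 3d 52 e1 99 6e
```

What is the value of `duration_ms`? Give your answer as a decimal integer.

`duration_ms` follows `entries` (4 bytes), so it starts at byte offset 4 and occupies 4 bytes.
Bytes at offsets 4..7: 52 E1 99 6E.
In big-endian order the high byte comes first in memory.
The bytes are already most-significant first: 0x52E1996E.
0x52E1996E = 1390516590.

1390516590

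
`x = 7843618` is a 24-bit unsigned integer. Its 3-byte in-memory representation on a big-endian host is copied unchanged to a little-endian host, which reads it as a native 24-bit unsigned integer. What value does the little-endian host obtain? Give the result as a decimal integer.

7843618 in 24-bit hexadecimal is 0x77AF22.
Stored big-endian, the bytes at ascending addresses are 77 AF 22.
Read back as little-endian, the first byte is least significant, giving 0x22AF77.
0x22AF77 = 2273143.

2273143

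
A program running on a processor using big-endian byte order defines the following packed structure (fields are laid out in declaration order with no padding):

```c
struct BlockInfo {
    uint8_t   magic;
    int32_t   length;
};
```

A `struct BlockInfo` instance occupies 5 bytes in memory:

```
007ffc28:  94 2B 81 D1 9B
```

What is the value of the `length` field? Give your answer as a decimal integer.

729928091

`length` follows `magic` (1 byte), so it starts at byte offset 1 and occupies 4 bytes.
Bytes at offsets 1..4: 2B 81 D1 9B.
In big-endian order the high byte comes first in memory.
The bytes are already most-significant first: 0x2B81D19B.
0x2B81D19B = 729928091.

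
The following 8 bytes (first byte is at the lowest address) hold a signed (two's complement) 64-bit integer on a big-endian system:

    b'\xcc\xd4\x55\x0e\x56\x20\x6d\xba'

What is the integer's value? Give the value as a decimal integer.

-3687228674846724678

Big-endian: lowest address holds the most-significant byte.
The bytes are already most-significant first: 0xCCD4550E56206DBA.
Top bit is set, so as a signed 64-bit value this is 0xCCD4550E56206DBA − 2^64 = -3687228674846724678.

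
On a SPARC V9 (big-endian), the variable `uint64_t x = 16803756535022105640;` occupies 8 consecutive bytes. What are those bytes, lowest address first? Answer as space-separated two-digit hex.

16803756535022105640 in hexadecimal, padded to 64 bits, is 0xE932EF89DA243428.
Split into bytes (most-significant first): E9 32 EF 89 DA 24 34 28.
Big-endian stores the most-significant byte at the lowest address.
So the memory order matches the most-significant-first order: E9 32 EF 89 DA 24 34 28.

E9 32 EF 89 DA 24 34 28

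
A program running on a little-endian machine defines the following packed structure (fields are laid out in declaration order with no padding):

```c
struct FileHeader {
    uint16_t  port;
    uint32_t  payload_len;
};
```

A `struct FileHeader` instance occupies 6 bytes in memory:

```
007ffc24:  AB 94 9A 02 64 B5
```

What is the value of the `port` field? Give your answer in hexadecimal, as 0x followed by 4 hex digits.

0x94AB

`port` is the first field, at byte offset 0, occupying 2 bytes.
Bytes at offsets 0..1: AB 94.
Little-endian: lowest address holds the least-significant byte.
Reassemble most-significant byte first: 94 AB → 0x94AB.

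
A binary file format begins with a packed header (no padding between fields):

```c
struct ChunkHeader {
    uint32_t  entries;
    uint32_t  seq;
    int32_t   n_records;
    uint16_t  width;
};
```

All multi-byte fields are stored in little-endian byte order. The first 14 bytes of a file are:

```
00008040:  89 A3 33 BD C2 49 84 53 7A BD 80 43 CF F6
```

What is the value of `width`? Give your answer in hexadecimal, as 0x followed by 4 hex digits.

`width` follows `entries` (4 B), `seq` (4 B), `n_records` (4 B), so it starts at offset 4 + 4 + 4 = 12 and occupies 2 bytes.
Bytes at offsets 12..13: CF F6.
In little-endian order the low byte comes first in memory.
Reassemble most-significant byte first: F6 CF → 0xF6CF.

0xF6CF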